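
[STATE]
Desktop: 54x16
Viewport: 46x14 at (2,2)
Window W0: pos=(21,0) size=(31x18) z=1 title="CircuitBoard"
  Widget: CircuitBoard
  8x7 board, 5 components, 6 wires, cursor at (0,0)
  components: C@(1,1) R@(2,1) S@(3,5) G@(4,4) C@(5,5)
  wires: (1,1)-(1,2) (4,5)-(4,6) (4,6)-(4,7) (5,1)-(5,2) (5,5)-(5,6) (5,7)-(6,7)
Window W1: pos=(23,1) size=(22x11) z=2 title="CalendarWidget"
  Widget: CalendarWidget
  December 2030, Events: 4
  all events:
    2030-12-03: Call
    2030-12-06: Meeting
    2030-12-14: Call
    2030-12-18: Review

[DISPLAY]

                   ┠─┃ CalendarWidget     ┃───
                   ┃ ┠────────────────────┨   
                   ┃0┃   December 2030    ┃   
                   ┃ ┃Mo Tu We Th Fr Sa Su┃   
                   ┃1┃                   1┃   
                   ┃ ┃ 2  3*  4  5  6*  7 ┃   
                   ┃2┃ 9 10 11 12 13 14* 1┃   
                   ┃ ┃16 17 18* 19 20 21 2┃   
                   ┃3┃23 24 25 26 27 28 29┃ S 
                   ┃ ┗━━━━━━━━━━━━━━━━━━━━┛   
                   ┃4                   G   · 
                   ┃                          
                   ┃5       · ─ ·           C 
                   ┃                          


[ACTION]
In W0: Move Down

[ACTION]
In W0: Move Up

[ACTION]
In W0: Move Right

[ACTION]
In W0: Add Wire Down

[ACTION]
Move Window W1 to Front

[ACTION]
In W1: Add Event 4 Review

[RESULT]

                   ┠─┃ CalendarWidget     ┃───
                   ┃ ┠────────────────────┨   
                   ┃0┃   December 2030    ┃   
                   ┃ ┃Mo Tu We Th Fr Sa Su┃   
                   ┃1┃                   1┃   
                   ┃ ┃ 2  3*  4*  5  6*  7┃   
                   ┃2┃ 9 10 11 12 13 14* 1┃   
                   ┃ ┃16 17 18* 19 20 21 2┃   
                   ┃3┃23 24 25 26 27 28 29┃ S 
                   ┃ ┗━━━━━━━━━━━━━━━━━━━━┛   
                   ┃4                   G   · 
                   ┃                          
                   ┃5       · ─ ·           C 
                   ┃                          


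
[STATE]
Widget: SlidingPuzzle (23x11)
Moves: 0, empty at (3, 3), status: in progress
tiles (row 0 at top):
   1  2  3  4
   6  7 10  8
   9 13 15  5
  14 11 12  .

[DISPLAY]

┌────┬────┬────┬────┐  
│  1 │  2 │  3 │  4 │  
├────┼────┼────┼────┤  
│  6 │  7 │ 10 │  8 │  
├────┼────┼────┼────┤  
│  9 │ 13 │ 15 │  5 │  
├────┼────┼────┼────┤  
│ 14 │ 11 │ 12 │    │  
└────┴────┴────┴────┘  
Moves: 0               
                       


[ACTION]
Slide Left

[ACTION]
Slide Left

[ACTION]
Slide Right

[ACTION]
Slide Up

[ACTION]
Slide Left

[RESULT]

┌────┬────┬────┬────┐  
│  1 │  2 │  3 │  4 │  
├────┼────┼────┼────┤  
│  6 │  7 │ 10 │  8 │  
├────┼────┼────┼────┤  
│  9 │ 13 │ 15 │  5 │  
├────┼────┼────┼────┤  
│ 14 │ 11 │ 12 │    │  
└────┴────┴────┴────┘  
Moves: 2               
                       


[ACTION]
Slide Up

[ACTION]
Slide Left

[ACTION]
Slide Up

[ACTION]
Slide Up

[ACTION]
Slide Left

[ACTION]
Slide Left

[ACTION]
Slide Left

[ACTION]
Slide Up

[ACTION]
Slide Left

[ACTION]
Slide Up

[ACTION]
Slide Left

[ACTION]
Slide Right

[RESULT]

┌────┬────┬────┬────┐  
│  1 │  2 │  3 │  4 │  
├────┼────┼────┼────┤  
│  6 │  7 │ 10 │  8 │  
├────┼────┼────┼────┤  
│  9 │ 13 │ 15 │  5 │  
├────┼────┼────┼────┤  
│ 14 │ 11 │    │ 12 │  
└────┴────┴────┴────┘  
Moves: 3               
                       


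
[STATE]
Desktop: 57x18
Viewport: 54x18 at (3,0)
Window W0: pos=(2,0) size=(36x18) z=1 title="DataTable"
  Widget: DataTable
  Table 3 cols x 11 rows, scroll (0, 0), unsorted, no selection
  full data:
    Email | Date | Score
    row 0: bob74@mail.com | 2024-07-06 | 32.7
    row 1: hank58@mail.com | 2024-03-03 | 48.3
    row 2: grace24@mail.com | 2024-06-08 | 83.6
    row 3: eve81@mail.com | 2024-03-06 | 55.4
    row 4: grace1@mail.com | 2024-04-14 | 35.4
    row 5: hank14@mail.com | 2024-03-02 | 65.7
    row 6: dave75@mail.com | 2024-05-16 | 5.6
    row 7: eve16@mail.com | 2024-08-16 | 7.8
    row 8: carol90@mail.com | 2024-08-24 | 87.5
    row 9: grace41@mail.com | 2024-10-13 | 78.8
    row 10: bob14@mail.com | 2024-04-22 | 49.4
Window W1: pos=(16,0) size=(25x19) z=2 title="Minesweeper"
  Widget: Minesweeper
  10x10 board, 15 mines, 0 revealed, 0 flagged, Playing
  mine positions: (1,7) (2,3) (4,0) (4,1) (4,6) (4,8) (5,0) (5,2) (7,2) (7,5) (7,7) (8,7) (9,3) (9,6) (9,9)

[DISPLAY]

━━━━━━━━━━━━━┏━━━━━━━━━━━━━━━━━━━━━━━┓                
 DataTable   ┃ Minesweeper           ┃                
─────────────┠───────────────────────┨                
Email        ┃■■■■■■■■■■             ┃                
─────────────┃■■■■■■■■■■             ┃                
bob74@mail.co┃■■■■■■■■■■             ┃                
hank58@mail.c┃■■■■■■■■■■             ┃                
grace24@mail.┃■■■■■■■■■■             ┃                
eve81@mail.co┃■■■■■■■■■■             ┃                
grace1@mail.c┃■■■■■■■■■■             ┃                
hank14@mail.c┃■■■■■■■■■■             ┃                
dave75@mail.c┃■■■■■■■■■■             ┃                
eve16@mail.co┃■■■■■■■■■■             ┃                
carol90@mail.┃                       ┃                
grace41@mail.┃                       ┃                
bob14@mail.co┃                       ┃                
             ┃                       ┃                
━━━━━━━━━━━━━┃                       ┃                


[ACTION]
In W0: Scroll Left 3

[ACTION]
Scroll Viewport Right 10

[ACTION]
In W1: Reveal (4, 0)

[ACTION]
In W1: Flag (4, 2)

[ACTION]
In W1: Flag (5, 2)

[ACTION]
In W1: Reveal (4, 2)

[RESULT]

━━━━━━━━━━━━━┏━━━━━━━━━━━━━━━━━━━━━━━┓                
 DataTable   ┃ Minesweeper           ┃                
─────────────┠───────────────────────┨                
Email        ┃■■■■■■■■■■             ┃                
─────────────┃■■■■■■■✹■■             ┃                
bob74@mail.co┃■■■✹■■■■■■             ┃                
hank58@mail.c┃■■■■■■■■■■             ┃                
grace24@mail.┃✹✹■■■■✹■✹■             ┃                
eve81@mail.co┃✹■✹■■■■■■■             ┃                
grace1@mail.c┃■■■■■■■■■■             ┃                
hank14@mail.c┃■■✹■■✹■✹■■             ┃                
dave75@mail.c┃■■■■■■■✹■■             ┃                
eve16@mail.co┃■■■✹■■✹■■✹             ┃                
carol90@mail.┃                       ┃                
grace41@mail.┃                       ┃                
bob14@mail.co┃                       ┃                
             ┃                       ┃                
━━━━━━━━━━━━━┃                       ┃                


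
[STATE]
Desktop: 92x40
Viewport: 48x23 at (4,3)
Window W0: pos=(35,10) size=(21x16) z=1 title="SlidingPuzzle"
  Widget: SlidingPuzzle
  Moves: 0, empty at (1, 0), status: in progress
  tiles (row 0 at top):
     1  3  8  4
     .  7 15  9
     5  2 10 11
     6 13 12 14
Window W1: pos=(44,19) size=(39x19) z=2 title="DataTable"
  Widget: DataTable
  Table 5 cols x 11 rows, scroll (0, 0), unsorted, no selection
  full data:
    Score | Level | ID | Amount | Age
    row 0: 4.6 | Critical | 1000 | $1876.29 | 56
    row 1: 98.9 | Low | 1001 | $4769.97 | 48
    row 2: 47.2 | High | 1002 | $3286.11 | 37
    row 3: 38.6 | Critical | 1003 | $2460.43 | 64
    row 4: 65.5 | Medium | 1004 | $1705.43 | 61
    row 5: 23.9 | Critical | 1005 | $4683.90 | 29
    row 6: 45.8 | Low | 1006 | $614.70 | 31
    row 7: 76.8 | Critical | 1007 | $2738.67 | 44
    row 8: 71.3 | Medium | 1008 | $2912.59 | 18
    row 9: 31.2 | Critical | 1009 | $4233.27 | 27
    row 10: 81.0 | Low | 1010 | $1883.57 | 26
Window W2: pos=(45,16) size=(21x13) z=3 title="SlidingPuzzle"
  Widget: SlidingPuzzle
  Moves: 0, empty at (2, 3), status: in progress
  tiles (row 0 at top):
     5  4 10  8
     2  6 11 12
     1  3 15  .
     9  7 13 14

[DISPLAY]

                                                
                                                
                                                
                                                
                                                
                                                
                                                
                               ┏━━━━━━━━━━━━━━━━
                               ┃ SlidingPuzzle  
                               ┠────────────────
                               ┃┌────┬────┬────┬
                               ┃│  1 │  3 │  8 │
                               ┃├────┼────┼────┼
                               ┃│    │  7┏━━━━━━
                               ┃├────┼───┃ Slidi
                               ┃│  5 │  2┠──────
                               ┃├────┼──┏┃┌────┬
                               ┃│  6 │ 1┃┃│  5 │
                               ┃└────┴──┠┃├────┼
                               ┃Moves: 0┃┃│  2 │
                               ┃        ┃┃├────┼
                               ┃        ┃┃│  1 │
                               ┗━━━━━━━━┃┃├────┼


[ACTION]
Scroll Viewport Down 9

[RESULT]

                               ┠────────────────
                               ┃┌────┬────┬────┬
                               ┃│  1 │  3 │  8 │
                               ┃├────┼────┼────┼
                               ┃│    │  7┏━━━━━━
                               ┃├────┼───┃ Slidi
                               ┃│  5 │  2┠──────
                               ┃├────┼──┏┃┌────┬
                               ┃│  6 │ 1┃┃│  5 │
                               ┃└────┴──┠┃├────┼
                               ┃Moves: 0┃┃│  2 │
                               ┃        ┃┃├────┼
                               ┃        ┃┃│  1 │
                               ┗━━━━━━━━┃┃├────┼
                                        ┃┃│  9 │
                                        ┃┃└────┴
                                        ┃┗━━━━━━
                                        ┃23.9 │C
                                        ┃45.8 │L
                                        ┃76.8 │C
                                        ┃71.3 │M
                                        ┃31.2 │C
                                        ┃81.0 │L


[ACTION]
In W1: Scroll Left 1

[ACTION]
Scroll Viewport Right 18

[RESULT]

             ┠───────────────────┨              
             ┃┌────┬────┬────┬───┃              
             ┃│  1 │  3 │  8 │  4┃              
             ┃├────┼────┼────┼───┃              
             ┃│    │  7┏━━━━━━━━━━━━━━━━━━━┓    
             ┃├────┼───┃ SlidingPuzzle     ┃    
             ┃│  5 │  2┠───────────────────┨    
             ┃├────┼──┏┃┌────┬────┬────┬───┃━━━━
             ┃│  6 │ 1┃┃│  5 │  4 │ 10 │  8┃    
             ┃└────┴──┠┃├────┼────┼────┼───┃────
             ┃Moves: 0┃┃│  2 │  6 │ 11 │ 12┃moun
             ┃        ┃┃├────┼────┼────┼───┃────
             ┃        ┃┃│  1 │  3 │ 15 │   ┃1876
             ┗━━━━━━━━┃┃├────┼────┼────┼───┃4769
                      ┃┃│  9 │  7 │ 13 │ 14┃3286
                      ┃┃└────┴────┴────┴───┃2460
                      ┃┗━━━━━━━━━━━━━━━━━━━┛1705
                      ┃23.9 │Critical│1005│$4683
                      ┃45.8 │Low     │1006│$614.
                      ┃76.8 │Critical│1007│$2738
                      ┃71.3 │Medium  │1008│$2912
                      ┃31.2 │Critical│1009│$4233
                      ┃81.0 │Low     │1010│$1883


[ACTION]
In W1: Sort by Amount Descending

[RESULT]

             ┠───────────────────┨              
             ┃┌────┬────┬────┬───┃              
             ┃│  1 │  3 │  8 │  4┃              
             ┃├────┼────┼────┼───┃              
             ┃│    │  7┏━━━━━━━━━━━━━━━━━━━┓    
             ┃├────┼───┃ SlidingPuzzle     ┃    
             ┃│  5 │  2┠───────────────────┨    
             ┃├────┼──┏┃┌────┬────┬────┬───┃━━━━
             ┃│  6 │ 1┃┃│  5 │  4 │ 10 │  8┃    
             ┃└────┴──┠┃├────┼────┼────┼───┃────
             ┃Moves: 0┃┃│  2 │  6 │ 11 │ 12┃moun
             ┃        ┃┃├────┼────┼────┼───┃────
             ┃        ┃┃│  1 │  3 │ 15 │   ┃4769
             ┗━━━━━━━━┃┃├────┼────┼────┼───┃4683
                      ┃┃│  9 │  7 │ 13 │ 14┃4233
                      ┃┃└────┴────┴────┴───┃3286
                      ┃┗━━━━━━━━━━━━━━━━━━━┛2912
                      ┃76.8 │Critical│1007│$2738
                      ┃38.6 │Critical│1003│$2460
                      ┃81.0 │Low     │1010│$1883
                      ┃4.6  │Critical│1000│$1876
                      ┃65.5 │Medium  │1004│$1705
                      ┃45.8 │Low     │1006│$614.


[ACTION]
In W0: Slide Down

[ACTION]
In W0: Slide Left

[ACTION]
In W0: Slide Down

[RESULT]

             ┠───────────────────┨              
             ┃┌────┬────┬────┬───┃              
             ┃│  3 │    │  8 │  4┃              
             ┃├────┼────┼────┼───┃              
             ┃│  1 │  7┏━━━━━━━━━━━━━━━━━━━┓    
             ┃├────┼───┃ SlidingPuzzle     ┃    
             ┃│  5 │  2┠───────────────────┨    
             ┃├────┼──┏┃┌────┬────┬────┬───┃━━━━
             ┃│  6 │ 1┃┃│  5 │  4 │ 10 │  8┃    
             ┃└────┴──┠┃├────┼────┼────┼───┃────
             ┃Moves: 2┃┃│  2 │  6 │ 11 │ 12┃moun
             ┃        ┃┃├────┼────┼────┼───┃────
             ┃        ┃┃│  1 │  3 │ 15 │   ┃4769
             ┗━━━━━━━━┃┃├────┼────┼────┼───┃4683
                      ┃┃│  9 │  7 │ 13 │ 14┃4233
                      ┃┃└────┴────┴────┴───┃3286
                      ┃┗━━━━━━━━━━━━━━━━━━━┛2912
                      ┃76.8 │Critical│1007│$2738
                      ┃38.6 │Critical│1003│$2460
                      ┃81.0 │Low     │1010│$1883
                      ┃4.6  │Critical│1000│$1876
                      ┃65.5 │Medium  │1004│$1705
                      ┃45.8 │Low     │1006│$614.


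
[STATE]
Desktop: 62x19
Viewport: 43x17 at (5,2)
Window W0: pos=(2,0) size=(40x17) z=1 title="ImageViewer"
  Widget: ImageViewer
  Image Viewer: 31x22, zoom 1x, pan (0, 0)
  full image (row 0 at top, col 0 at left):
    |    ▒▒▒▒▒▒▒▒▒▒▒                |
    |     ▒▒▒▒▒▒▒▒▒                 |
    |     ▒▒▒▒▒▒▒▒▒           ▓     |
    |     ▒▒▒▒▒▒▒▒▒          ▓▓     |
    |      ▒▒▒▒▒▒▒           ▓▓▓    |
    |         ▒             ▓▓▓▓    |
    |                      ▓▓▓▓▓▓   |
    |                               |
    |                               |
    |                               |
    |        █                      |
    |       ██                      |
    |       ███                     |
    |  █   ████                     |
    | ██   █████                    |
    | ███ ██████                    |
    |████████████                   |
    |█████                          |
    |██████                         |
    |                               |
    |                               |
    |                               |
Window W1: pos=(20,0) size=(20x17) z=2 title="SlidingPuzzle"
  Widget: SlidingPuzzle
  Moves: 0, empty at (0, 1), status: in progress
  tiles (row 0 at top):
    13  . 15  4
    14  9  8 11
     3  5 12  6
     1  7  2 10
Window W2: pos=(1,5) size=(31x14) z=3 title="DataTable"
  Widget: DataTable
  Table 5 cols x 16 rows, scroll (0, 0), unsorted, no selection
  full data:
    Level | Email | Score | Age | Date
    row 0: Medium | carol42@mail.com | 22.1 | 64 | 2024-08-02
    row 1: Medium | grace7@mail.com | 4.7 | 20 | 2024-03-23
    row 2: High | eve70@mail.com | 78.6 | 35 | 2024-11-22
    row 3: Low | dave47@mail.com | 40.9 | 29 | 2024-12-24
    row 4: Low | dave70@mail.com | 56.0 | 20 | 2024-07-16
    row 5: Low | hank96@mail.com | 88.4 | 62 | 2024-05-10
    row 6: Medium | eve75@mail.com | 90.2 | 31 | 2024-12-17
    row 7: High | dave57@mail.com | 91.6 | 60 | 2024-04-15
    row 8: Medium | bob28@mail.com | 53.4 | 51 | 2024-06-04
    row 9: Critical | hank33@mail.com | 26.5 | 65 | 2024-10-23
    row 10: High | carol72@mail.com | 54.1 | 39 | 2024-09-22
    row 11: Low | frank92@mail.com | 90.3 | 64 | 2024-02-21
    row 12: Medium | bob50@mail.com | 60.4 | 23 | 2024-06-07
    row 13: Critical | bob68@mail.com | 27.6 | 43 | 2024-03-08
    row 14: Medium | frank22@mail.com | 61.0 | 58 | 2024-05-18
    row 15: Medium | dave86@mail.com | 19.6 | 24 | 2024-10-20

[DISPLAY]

───────────────┠──────────────────┨─┨      
  ▒▒▒▒▒▒▒▒▒▒▒  ┃┌────┬────┬────┬──┃ ┃      
   ▒▒▒▒▒▒▒▒▒   ┃│ 13 │    │ 15 │  ┃ ┃      
━━━━━━━━━━━━━━━━━━━━━━━━━━┓────┼──┃ ┃      
taTable                   ┃  8 │ 1┃ ┃      
──────────────────────────┨────┼──┃ ┃      
el   │Email           │Sco┃ 12 │  ┃ ┃      
─────┼────────────────┼───┃────┼──┃ ┃      
ium  │carol42@mail.com│22.┃  2 │ 1┃ ┃      
ium  │grace7@mail.com │4.7┃────┴──┃ ┃      
h    │eve70@mail.com  │78.┃       ┃ ┃      
     │dave47@mail.com │40.┃       ┃ ┃      
     │dave70@mail.com │56.┃       ┃ ┃      
     │hank96@mail.com │88.┃       ┃ ┃      
ium  │eve75@mail.com  │90.┃━━━━━━━┛━┛      
h    │dave57@mail.com │91.┃                
━━━━━━━━━━━━━━━━━━━━━━━━━━┛                


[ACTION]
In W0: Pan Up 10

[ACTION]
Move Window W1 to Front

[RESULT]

───────────────┠──────────────────┨─┨      
  ▒▒▒▒▒▒▒▒▒▒▒  ┃┌────┬────┬────┬──┃ ┃      
   ▒▒▒▒▒▒▒▒▒   ┃│ 13 │    │ 15 │  ┃ ┃      
━━━━━━━━━━━━━━━┃├────┼────┼────┼──┃ ┃      
taTable        ┃│ 14 │  9 │  8 │ 1┃ ┃      
───────────────┃├────┼────┼────┼──┃ ┃      
el   │Email    ┃│  3 │  5 │ 12 │  ┃ ┃      
─────┼─────────┃├────┼────┼────┼──┃ ┃      
ium  │carol42@m┃│  1 │  7 │  2 │ 1┃ ┃      
ium  │grace7@ma┃└────┴────┴────┴──┃ ┃      
h    │eve70@mai┃Moves: 0          ┃ ┃      
     │dave47@ma┃                  ┃ ┃      
     │dave70@ma┃                  ┃ ┃      
     │hank96@ma┃                  ┃ ┃      
ium  │eve75@mai┗━━━━━━━━━━━━━━━━━━┛━┛      
h    │dave57@mail.com │91.┃                
━━━━━━━━━━━━━━━━━━━━━━━━━━┛                


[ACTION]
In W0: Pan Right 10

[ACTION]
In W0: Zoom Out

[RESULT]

───────────────┠──────────────────┨─┨      
▒▒▒            ┃┌────┬────┬────┬──┃ ┃      
▒▒             ┃│ 13 │    │ 15 │  ┃ ┃      
━━━━━━━━━━━━━━━┃├────┼────┼────┼──┃ ┃      
taTable        ┃│ 14 │  9 │  8 │ 1┃ ┃      
───────────────┃├────┼────┼────┼──┃ ┃      
el   │Email    ┃│  3 │  5 │ 12 │  ┃ ┃      
─────┼─────────┃├────┼────┼────┼──┃ ┃      
ium  │carol42@m┃│  1 │  7 │  2 │ 1┃ ┃      
ium  │grace7@ma┃└────┴────┴────┴──┃ ┃      
h    │eve70@mai┃Moves: 0          ┃ ┃      
     │dave47@ma┃                  ┃ ┃      
     │dave70@ma┃                  ┃ ┃      
     │hank96@ma┃                  ┃ ┃      
ium  │eve75@mai┗━━━━━━━━━━━━━━━━━━┛━┛      
h    │dave57@mail.com │91.┃                
━━━━━━━━━━━━━━━━━━━━━━━━━━┛                


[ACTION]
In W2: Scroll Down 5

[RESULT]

───────────────┠──────────────────┨─┨      
▒▒▒            ┃┌────┬────┬────┬──┃ ┃      
▒▒             ┃│ 13 │    │ 15 │  ┃ ┃      
━━━━━━━━━━━━━━━┃├────┼────┼────┼──┃ ┃      
taTable        ┃│ 14 │  9 │  8 │ 1┃ ┃      
───────────────┃├────┼────┼────┼──┃ ┃      
el   │Email    ┃│  3 │  5 │ 12 │  ┃ ┃      
─────┼─────────┃├────┼────┼────┼──┃ ┃      
     │hank96@ma┃│  1 │  7 │  2 │ 1┃ ┃      
ium  │eve75@mai┃└────┴────┴────┴──┃ ┃      
h    │dave57@ma┃Moves: 0          ┃ ┃      
ium  │bob28@mai┃                  ┃ ┃      
tical│hank33@ma┃                  ┃ ┃      
h    │carol72@m┃                  ┃ ┃      
     │frank92@m┗━━━━━━━━━━━━━━━━━━┛━┛      
ium  │bob50@mail.com  │60.┃                
━━━━━━━━━━━━━━━━━━━━━━━━━━┛                


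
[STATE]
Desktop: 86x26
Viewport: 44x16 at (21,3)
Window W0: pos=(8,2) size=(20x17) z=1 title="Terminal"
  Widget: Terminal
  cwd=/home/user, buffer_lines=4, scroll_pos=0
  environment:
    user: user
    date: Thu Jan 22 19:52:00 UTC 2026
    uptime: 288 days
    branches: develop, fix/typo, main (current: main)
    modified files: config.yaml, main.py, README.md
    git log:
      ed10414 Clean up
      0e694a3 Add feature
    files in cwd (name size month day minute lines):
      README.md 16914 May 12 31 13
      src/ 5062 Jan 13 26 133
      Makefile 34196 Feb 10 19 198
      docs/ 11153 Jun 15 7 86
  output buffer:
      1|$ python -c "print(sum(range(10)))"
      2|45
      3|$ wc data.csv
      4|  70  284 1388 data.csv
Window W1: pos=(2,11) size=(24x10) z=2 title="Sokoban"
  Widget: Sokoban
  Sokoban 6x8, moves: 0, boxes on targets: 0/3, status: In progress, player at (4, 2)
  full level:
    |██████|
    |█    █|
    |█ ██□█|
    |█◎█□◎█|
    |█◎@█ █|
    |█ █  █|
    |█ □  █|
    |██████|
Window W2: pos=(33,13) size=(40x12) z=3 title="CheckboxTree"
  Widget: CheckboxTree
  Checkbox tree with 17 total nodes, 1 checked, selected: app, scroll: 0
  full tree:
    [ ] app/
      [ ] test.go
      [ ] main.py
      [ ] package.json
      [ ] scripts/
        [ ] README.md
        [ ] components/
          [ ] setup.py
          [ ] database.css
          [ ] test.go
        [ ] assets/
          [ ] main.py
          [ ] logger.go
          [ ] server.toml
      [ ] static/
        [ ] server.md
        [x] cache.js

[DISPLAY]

      ┃                                     
──────┨                                     
"print┃                                     
      ┃                                     
v     ┃                                     
88 dat┃                                     
      ┃                                     
      ┃                                     
━━━━┓ ┃                                     
    ┃ ┃                                     
────┨ ┃     ┏━━━━━━━━━━━━━━━━━━━━━━━━━━━━━━━
    ┃ ┃     ┃ CheckboxTree                  
    ┃ ┃     ┠───────────────────────────────
    ┃ ┃     ┃>[-] app/                      
    ┃ ┃     ┃   [ ] test.go                 
    ┃━┛     ┃   [ ] main.py                 


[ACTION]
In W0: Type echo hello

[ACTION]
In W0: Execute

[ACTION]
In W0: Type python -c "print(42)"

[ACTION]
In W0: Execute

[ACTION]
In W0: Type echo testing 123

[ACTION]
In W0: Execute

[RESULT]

      ┃                                     
──────┨                                     
"print┃                                     
      ┃                                     
v     ┃                                     
88 dat┃                                     
      ┃                                     
      ┃                                     
━━━━┓t┃                                     
    ┃ ┃                                     
────┨3┃     ┏━━━━━━━━━━━━━━━━━━━━━━━━━━━━━━━
    ┃ ┃     ┃ CheckboxTree                  
    ┃ ┃     ┠───────────────────────────────
    ┃ ┃     ┃>[-] app/                      
    ┃ ┃     ┃   [ ] test.go                 
    ┃━┛     ┃   [ ] main.py                 


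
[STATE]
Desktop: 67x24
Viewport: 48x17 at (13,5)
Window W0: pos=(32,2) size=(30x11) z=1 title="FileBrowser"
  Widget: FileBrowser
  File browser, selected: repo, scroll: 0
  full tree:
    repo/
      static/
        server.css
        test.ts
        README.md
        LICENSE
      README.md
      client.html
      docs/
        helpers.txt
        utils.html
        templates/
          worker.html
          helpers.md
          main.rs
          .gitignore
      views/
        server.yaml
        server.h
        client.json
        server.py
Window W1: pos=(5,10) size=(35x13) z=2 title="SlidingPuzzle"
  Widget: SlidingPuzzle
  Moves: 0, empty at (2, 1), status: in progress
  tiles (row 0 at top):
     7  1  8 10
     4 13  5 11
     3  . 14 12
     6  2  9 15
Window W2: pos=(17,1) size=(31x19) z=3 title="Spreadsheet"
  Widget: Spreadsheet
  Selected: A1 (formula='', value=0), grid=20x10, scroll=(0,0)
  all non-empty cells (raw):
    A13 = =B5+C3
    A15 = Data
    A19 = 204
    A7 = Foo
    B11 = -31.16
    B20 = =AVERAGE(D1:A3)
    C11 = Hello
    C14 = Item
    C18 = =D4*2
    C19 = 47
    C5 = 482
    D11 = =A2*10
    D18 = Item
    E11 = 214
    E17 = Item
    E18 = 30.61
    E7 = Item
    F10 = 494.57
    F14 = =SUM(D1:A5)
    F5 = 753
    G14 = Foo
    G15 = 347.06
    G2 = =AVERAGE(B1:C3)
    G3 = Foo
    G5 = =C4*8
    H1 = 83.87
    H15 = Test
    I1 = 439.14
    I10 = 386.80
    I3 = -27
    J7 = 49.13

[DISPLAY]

    ┃       A       B       C     ┃             
    ┃-----------------------------┃             
    ┃  1      [0]       0       0 ┃             
    ┃  2        0       0       0 ┃             
    ┃  3        0       0       0 ┃             
━━━━┃  4        0       0       0 ┃             
gPuz┃  5        0       0     482 ┃             
────┃  6        0       0       0 ┃━━━━━━━━━━━━━
───┬┃  7 Foo            0       0 ┃             
 1 │┃  8        0       0       0 ┃             
───┼┃  9        0       0       0 ┃             
13 │┃ 10        0       0       0 ┃             
───┼┃ 11        0  -31.16Hello    ┃             
   │┃ 12        0       0       0 ┃             
───┼┗━━━━━━━━━━━━━━━━━━━━━━━━━━━━━┛             
 2 │  9 │ 15 │            ┃                     
───┴────┴────┘            ┃                     


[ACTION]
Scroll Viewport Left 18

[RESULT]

                 ┃       A       B       C     ┃
                 ┃-----------------------------┃
                 ┃  1      [0]       0       0 ┃
                 ┃  2        0       0       0 ┃
                 ┃  3        0       0       0 ┃
     ┏━━━━━━━━━━━┃  4        0       0       0 ┃
     ┃ SlidingPuz┃  5        0       0     482 ┃
     ┠───────────┃  6        0       0       0 ┃
     ┃┌────┬────┬┃  7 Foo            0       0 ┃
     ┃│  7 │  1 │┃  8        0       0       0 ┃
     ┃├────┼────┼┃  9        0       0       0 ┃
     ┃│  4 │ 13 │┃ 10        0       0       0 ┃
     ┃├────┼────┼┃ 11        0  -31.16Hello    ┃
     ┃│  3 │    │┃ 12        0       0       0 ┃
     ┃├────┼────┼┗━━━━━━━━━━━━━━━━━━━━━━━━━━━━━┛
     ┃│  6 │  2 │  9 │ 15 │            ┃        
     ┃└────┴────┴────┴────┘            ┃        


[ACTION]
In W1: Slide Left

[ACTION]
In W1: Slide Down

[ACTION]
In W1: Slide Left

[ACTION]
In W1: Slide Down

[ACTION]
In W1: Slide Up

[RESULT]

                 ┃       A       B       C     ┃
                 ┃-----------------------------┃
                 ┃  1      [0]       0       0 ┃
                 ┃  2        0       0       0 ┃
                 ┃  3        0       0       0 ┃
     ┏━━━━━━━━━━━┃  4        0       0       0 ┃
     ┃ SlidingPuz┃  5        0       0     482 ┃
     ┠───────────┃  6        0       0       0 ┃
     ┃┌────┬────┬┃  7 Foo            0       0 ┃
     ┃│  7 │  1 │┃  8        0       0       0 ┃
     ┃├────┼────┼┃  9        0       0       0 ┃
     ┃│  4 │ 13 │┃ 10        0       0       0 ┃
     ┃├────┼────┼┃ 11        0  -31.16Hello    ┃
     ┃│  3 │ 14 │┃ 12        0       0       0 ┃
     ┃├────┼────┼┗━━━━━━━━━━━━━━━━━━━━━━━━━━━━━┛
     ┃│  6 │  2 │  9 │ 15 │            ┃        
     ┃└────┴────┴────┴────┘            ┃        


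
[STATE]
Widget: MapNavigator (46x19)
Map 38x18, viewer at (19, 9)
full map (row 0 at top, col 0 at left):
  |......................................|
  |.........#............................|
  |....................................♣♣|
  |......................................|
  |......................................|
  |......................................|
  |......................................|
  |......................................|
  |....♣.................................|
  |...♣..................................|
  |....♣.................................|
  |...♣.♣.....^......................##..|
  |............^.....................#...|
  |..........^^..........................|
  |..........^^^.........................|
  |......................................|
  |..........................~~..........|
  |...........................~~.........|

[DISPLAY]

    ......................................    
    .........#............................    
    ....................................♣♣    
    ......................................    
    ......................................    
    ......................................    
    ......................................    
    ......................................    
    ....♣.................................    
    ...♣...............@..................    
    ....♣.................................    
    ...♣.♣.....^......................##..    
    ............^.....................#...    
    ..........^^..........................    
    ..........^^^.........................    
    ......................................    
    ..........................~~..........    
    ...........................~~.........    
                                              


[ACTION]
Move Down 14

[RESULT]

    ....♣.................................    
    ...♣..................................    
    ....♣.................................    
    ...♣.♣.....^......................##..    
    ............^.....................#...    
    ..........^^..........................    
    ..........^^^.........................    
    ......................................    
    ..........................~~..........    
    ...................@.......~~.........    
                                              
                                              
                                              
                                              
                                              
                                              
                                              
                                              
                                              


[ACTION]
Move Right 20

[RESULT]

........................                      
........................                      
........................                      
....................##..                      
....................#...                      
........................                      
........................                      
........................                      
............~~..........                      
.............~~........@                      
                                              
                                              
                                              
                                              
                                              
                                              
                                              
                                              
                                              


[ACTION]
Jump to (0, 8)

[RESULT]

                                              
                       .......................
                       .........#.............
                       .......................
                       .......................
                       .......................
                       .......................
                       .......................
                       .......................
                       @...♣..................
                       ...♣...................
                       ....♣..................
                       ...♣.♣.....^...........
                       ............^..........
                       ..........^^...........
                       ..........^^^..........
                       .......................
                       .......................
                       .......................


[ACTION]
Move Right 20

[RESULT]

                                              
   ......................................     
   .........#............................     
   ....................................♣♣     
   ......................................     
   ......................................     
   ......................................     
   ......................................     
   ......................................     
   ....♣...............@.................     
   ...♣..................................     
   ....♣.................................     
   ...♣.♣.....^......................##..     
   ............^.....................#...     
   ..........^^..........................     
   ..........^^^.........................     
   ......................................     
   ..........................~~..........     
   ...........................~~.........     


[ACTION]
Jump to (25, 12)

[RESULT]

....................................          
....................................          
....................................          
....................................          
....................................          
..♣.................................          
.♣..................................          
..♣.................................          
.♣.♣.....^......................##..          
..........^............@........#...          
........^^..........................          
........^^^.........................          
....................................          
........................~~..........          
.........................~~.........          
                                              
                                              
                                              
                                              


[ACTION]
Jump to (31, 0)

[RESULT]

                                              
                                              
                                              
                                              
                                              
                                              
                                              
                                              
                                              
.......................@......                
.#............................                
............................♣♣                
..............................                
..............................                
..............................                
..............................                
..............................                
..............................                
..............................                
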